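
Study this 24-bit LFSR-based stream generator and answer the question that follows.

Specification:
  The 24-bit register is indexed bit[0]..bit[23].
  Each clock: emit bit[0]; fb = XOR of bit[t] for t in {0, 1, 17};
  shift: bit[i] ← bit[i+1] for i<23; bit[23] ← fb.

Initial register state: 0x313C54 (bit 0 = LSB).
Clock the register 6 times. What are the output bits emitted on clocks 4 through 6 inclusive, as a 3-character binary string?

reg_0 = 0x313C54
clock 1: out=0, reg = 0x189E2A
clock 2: out=0, reg = 0x8C4F15
clock 3: out=1, reg = 0xC6278A
clock 4: out=0, reg = 0x6313C5
clock 5: out=1, reg = 0x3189E2
clock 6: out=0, reg = 0x98C4F1

010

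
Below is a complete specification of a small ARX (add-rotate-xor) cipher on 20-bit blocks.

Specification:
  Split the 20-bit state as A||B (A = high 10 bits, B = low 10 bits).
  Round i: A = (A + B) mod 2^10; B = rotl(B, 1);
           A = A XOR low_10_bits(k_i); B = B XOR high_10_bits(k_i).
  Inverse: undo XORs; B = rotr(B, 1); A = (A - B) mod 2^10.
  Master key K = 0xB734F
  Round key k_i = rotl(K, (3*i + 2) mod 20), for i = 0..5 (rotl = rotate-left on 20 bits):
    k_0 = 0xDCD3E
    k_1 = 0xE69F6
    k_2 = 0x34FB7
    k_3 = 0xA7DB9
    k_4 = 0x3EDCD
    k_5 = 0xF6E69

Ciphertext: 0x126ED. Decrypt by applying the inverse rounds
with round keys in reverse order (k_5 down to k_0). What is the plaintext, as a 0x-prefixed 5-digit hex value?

0x9C32F

s_0 = ciphertext = 0x126ED
s_1 = InvRound(s_0, k_5) = 0x6149B
s_2 = InvRound(s_1, k_4) = 0x06030
s_3 = InvRound(s_2, k_3) = 0x92B57
s_4 = InvRound(s_3, k_2) = 0x0EDC2
s_5 = InvRound(s_4, k_1) = 0x2852C
s_6 = InvRound(s_5, k_0) = 0x9C32F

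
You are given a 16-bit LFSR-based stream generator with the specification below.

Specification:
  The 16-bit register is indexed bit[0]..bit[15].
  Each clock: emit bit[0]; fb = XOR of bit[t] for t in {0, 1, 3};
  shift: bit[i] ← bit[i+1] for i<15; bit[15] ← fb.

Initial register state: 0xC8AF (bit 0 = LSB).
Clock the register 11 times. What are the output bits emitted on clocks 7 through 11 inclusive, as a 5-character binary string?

reg_0 = 0xC8AF
clock 1: out=1, reg = 0xE457
clock 2: out=1, reg = 0x722B
clock 3: out=1, reg = 0xB915
clock 4: out=1, reg = 0xDC8A
clock 5: out=0, reg = 0x6E45
clock 6: out=1, reg = 0xB722
clock 7: out=0, reg = 0xDB91
clock 8: out=1, reg = 0xEDC8
clock 9: out=0, reg = 0xF6E4
clock 10: out=0, reg = 0x7B72
clock 11: out=0, reg = 0xBDB9

01000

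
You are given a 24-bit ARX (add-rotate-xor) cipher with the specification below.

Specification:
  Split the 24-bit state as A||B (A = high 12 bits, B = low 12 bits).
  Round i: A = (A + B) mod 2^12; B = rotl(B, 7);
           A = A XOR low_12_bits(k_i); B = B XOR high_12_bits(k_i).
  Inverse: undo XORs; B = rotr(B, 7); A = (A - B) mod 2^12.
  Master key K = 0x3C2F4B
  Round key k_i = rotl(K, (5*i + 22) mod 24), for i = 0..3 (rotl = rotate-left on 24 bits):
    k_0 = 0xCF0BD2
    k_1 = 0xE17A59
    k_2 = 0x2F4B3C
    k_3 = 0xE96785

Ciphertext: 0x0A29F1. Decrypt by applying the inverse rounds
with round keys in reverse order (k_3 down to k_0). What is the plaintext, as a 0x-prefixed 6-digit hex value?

0x45914B

s_0 = ciphertext = 0x0A29F1
s_1 = InvRound(s_0, k_3) = 0xA39CEE
s_2 = InvRound(s_1, k_2) = 0xDA935C
s_3 = InvRound(s_2, k_1) = 0xE7697A
s_4 = InvRound(s_3, k_0) = 0x45914B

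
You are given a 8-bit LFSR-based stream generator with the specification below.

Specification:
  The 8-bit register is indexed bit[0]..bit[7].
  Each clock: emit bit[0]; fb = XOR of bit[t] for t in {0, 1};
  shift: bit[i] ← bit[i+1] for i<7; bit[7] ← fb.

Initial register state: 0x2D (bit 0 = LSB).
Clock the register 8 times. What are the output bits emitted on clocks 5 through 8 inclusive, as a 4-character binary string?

0100

reg_0 = 0x2D
clock 1: out=1, reg = 0x96
clock 2: out=0, reg = 0xCB
clock 3: out=1, reg = 0x65
clock 4: out=1, reg = 0xB2
clock 5: out=0, reg = 0xD9
clock 6: out=1, reg = 0xEC
clock 7: out=0, reg = 0x76
clock 8: out=0, reg = 0xBB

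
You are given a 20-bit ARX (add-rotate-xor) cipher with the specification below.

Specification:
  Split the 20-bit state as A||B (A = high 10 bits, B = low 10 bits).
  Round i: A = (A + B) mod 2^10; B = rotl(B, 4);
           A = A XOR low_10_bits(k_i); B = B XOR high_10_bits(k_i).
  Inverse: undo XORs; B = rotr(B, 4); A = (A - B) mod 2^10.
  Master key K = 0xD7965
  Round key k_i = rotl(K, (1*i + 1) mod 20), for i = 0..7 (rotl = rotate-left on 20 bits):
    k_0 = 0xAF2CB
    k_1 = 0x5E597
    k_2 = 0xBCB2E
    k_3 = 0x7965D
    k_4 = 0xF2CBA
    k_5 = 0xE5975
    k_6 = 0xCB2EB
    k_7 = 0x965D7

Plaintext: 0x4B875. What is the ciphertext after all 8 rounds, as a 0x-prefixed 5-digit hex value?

0x3101D

s_0 = plaintext = 0x4B875
s_1 = Round(s_0, k_0) = 0xDA1ED
s_2 = Round(s_1, k_1) = 0x30BAE
s_3 = Round(s_2, k_2) = 0xD781C
s_4 = Round(s_3, k_3) = 0x49C25
s_5 = Round(s_4, k_4) = 0x7D99B
s_6 = Round(s_5, k_5) = 0xB9220
s_7 = Round(s_6, k_6) = 0xFBD24
s_8 = Round(s_7, k_7) = 0x3101D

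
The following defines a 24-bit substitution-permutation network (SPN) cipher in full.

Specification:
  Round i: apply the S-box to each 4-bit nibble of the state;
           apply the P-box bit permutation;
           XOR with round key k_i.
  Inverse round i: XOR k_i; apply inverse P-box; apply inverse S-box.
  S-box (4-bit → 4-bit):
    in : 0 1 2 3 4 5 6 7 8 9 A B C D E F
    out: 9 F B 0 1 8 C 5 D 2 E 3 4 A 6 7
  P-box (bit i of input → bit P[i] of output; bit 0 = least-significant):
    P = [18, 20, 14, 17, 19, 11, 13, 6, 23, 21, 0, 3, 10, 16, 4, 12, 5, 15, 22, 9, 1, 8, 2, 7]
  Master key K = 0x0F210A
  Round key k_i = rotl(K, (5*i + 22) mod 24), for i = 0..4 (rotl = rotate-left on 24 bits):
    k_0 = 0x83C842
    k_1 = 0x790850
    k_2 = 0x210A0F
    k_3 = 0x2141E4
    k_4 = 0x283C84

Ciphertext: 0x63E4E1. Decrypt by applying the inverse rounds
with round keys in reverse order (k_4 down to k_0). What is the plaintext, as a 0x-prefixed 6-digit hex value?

s_0 = ciphertext = 0x63E4E1
s_1 = InvRound(s_0, k_4) = 0xCFDC26
s_2 = InvRound(s_1, k_3) = 0x2E0B20
s_3 = InvRound(s_2, k_2) = 0xF49640
s_4 = InvRound(s_3, k_1) = 0x3D14B4
s_5 = InvRound(s_4, k_0) = 0x8B8B21

0x8B8B21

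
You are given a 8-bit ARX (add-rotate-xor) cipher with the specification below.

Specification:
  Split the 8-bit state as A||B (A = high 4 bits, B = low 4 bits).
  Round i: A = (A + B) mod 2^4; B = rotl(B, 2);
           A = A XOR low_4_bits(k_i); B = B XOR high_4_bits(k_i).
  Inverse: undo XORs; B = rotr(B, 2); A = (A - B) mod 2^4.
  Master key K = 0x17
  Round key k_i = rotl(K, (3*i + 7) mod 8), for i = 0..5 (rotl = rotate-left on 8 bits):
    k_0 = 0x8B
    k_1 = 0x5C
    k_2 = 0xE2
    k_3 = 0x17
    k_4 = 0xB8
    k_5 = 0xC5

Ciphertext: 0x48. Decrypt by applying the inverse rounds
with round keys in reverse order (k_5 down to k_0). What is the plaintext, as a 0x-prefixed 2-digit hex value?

s_0 = ciphertext = 0x48
s_1 = InvRound(s_0, k_5) = 0x01
s_2 = InvRound(s_1, k_4) = 0xEA
s_3 = InvRound(s_2, k_3) = 0xBE
s_4 = InvRound(s_3, k_2) = 0x90
s_5 = InvRound(s_4, k_1) = 0x05
s_6 = InvRound(s_5, k_0) = 0x47

0x47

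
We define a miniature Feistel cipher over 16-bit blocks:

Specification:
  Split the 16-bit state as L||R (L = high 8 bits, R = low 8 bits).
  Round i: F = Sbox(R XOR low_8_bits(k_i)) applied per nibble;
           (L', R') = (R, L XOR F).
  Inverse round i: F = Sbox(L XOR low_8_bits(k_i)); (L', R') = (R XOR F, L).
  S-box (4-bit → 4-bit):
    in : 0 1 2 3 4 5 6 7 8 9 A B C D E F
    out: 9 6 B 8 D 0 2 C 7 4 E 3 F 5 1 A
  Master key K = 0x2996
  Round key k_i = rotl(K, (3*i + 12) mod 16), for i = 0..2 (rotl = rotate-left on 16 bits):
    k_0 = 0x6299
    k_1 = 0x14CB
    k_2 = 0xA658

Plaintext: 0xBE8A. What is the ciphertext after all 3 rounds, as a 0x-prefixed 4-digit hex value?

0xEFEA

s_0 = plaintext = 0xBE8A
s_1 = Round(s_0, k_0) = 0x8AD6
s_2 = Round(s_1, k_1) = 0xD6EF
s_3 = Round(s_2, k_2) = 0xEFEA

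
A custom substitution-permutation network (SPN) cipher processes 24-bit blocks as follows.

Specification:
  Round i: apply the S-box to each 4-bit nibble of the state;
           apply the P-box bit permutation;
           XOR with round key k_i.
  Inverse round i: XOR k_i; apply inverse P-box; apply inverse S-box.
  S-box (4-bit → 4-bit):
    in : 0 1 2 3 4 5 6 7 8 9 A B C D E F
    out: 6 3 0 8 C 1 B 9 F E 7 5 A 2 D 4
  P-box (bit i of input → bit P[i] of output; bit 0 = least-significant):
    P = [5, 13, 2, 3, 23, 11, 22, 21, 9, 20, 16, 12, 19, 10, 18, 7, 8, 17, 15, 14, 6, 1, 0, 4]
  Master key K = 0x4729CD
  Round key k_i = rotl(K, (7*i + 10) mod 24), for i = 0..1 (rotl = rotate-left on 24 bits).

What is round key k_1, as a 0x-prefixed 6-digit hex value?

K = 0x4729CD
k_0 = rotl(K, (7*0+10) mod 24) = rotl(K, 10) = 0xA7351C
k_1 = rotl(K, (7*1+10) mod 24) = rotl(K, 17) = 0x9A8E53

0x9A8E53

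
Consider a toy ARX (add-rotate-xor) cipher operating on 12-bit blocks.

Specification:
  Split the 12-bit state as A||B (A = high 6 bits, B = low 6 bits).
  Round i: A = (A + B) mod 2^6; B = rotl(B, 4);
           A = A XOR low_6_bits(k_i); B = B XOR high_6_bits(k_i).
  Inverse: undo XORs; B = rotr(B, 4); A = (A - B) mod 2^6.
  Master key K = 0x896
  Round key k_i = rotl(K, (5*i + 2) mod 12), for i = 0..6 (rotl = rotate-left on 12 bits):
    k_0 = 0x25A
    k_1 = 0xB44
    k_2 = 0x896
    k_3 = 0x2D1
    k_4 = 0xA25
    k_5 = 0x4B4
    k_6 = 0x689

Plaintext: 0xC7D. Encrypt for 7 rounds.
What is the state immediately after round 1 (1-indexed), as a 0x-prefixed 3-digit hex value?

s_0 = plaintext = 0xC7D
s_1 = Round(s_0, k_0) = 0xD16
s_2 = Round(s_1, k_1) = 0x388
s_3 = Round(s_2, k_2) = 0x020
s_4 = Round(s_3, k_3) = 0xC43
s_5 = Round(s_4, k_4) = 0x458
s_6 = Round(s_5, k_5) = 0x754
s_7 = Round(s_6, k_6) = 0xE1F

0xD16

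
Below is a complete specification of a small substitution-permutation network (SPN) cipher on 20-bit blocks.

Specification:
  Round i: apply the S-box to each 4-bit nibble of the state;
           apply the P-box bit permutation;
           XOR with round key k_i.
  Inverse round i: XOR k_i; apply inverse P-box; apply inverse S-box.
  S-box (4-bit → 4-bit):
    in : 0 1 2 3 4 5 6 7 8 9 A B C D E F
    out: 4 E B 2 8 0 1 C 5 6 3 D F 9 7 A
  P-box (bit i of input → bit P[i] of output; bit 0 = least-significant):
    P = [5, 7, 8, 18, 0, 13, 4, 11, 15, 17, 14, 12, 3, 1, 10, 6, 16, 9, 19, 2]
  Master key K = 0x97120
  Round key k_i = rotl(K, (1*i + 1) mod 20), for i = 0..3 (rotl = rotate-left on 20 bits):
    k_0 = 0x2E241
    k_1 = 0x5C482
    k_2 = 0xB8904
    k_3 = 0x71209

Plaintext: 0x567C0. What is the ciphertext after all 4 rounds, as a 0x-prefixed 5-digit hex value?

s_0 = plaintext = 0x567C0
s_1 = Round(s_0, k_0) = 0x29B58
s_2 = Round(s_1, k_1) = 0x413A4
s_3 = Round(s_2, k_2) = 0xDAD43
s_4 = Round(s_3, k_3) = 0x68A87

0x68A87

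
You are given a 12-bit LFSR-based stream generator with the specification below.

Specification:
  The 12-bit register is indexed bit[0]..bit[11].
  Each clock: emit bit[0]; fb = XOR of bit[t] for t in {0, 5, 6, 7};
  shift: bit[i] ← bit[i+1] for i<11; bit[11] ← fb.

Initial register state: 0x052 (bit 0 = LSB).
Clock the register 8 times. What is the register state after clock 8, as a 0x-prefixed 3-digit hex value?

0xB10

reg_0 = 0x052
clock 1: out=0, reg = 0x829
clock 2: out=1, reg = 0x414
clock 3: out=0, reg = 0x20A
clock 4: out=0, reg = 0x105
clock 5: out=1, reg = 0x882
clock 6: out=0, reg = 0xC41
clock 7: out=1, reg = 0x620
clock 8: out=0, reg = 0xB10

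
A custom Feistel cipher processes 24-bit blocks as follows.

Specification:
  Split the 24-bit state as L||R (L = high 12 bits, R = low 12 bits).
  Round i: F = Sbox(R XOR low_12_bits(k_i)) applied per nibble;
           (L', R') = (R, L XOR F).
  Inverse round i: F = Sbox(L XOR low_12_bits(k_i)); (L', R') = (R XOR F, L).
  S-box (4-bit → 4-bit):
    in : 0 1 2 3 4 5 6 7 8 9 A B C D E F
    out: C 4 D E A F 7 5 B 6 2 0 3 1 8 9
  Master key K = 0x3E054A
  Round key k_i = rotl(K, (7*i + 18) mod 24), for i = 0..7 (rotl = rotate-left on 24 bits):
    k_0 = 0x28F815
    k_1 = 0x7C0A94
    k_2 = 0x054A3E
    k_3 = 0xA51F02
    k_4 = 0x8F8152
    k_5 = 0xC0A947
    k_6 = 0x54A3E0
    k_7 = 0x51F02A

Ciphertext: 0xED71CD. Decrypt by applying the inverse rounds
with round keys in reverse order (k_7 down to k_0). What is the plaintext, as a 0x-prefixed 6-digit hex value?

s_0 = ciphertext = 0xED71CD
s_1 = InvRound(s_0, k_7) = 0x95CED7
s_2 = InvRound(s_1, k_6) = 0xCD495C
s_3 = InvRound(s_2, k_5) = 0x632CD4
s_4 = InvRound(s_3, k_4) = 0x9A8632
s_5 = InvRound(s_4, k_3) = 0x1109A8
s_6 = InvRound(s_5, k_2) = 0x970110
s_7 = InvRound(s_6, k_1) = 0xF9A970
s_8 = InvRound(s_7, k_0) = 0xCC9F9A

0xCC9F9A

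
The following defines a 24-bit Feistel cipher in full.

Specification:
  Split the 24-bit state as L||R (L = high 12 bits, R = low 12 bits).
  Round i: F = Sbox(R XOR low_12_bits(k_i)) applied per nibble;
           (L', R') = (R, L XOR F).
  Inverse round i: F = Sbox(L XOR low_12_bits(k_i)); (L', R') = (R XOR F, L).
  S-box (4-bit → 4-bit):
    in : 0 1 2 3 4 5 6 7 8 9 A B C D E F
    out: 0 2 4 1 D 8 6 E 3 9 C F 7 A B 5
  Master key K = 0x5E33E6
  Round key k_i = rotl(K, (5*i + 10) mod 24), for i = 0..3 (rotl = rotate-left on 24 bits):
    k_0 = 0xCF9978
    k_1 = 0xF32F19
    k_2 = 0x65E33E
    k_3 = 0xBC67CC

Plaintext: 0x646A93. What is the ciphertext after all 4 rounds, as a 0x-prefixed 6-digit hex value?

0xBD3E06

s_0 = plaintext = 0x646A93
s_1 = Round(s_0, k_0) = 0xA937F9
s_2 = Round(s_1, k_1) = 0x7F9923
s_3 = Round(s_2, k_2) = 0x923BD3
s_4 = Round(s_3, k_3) = 0xBD3E06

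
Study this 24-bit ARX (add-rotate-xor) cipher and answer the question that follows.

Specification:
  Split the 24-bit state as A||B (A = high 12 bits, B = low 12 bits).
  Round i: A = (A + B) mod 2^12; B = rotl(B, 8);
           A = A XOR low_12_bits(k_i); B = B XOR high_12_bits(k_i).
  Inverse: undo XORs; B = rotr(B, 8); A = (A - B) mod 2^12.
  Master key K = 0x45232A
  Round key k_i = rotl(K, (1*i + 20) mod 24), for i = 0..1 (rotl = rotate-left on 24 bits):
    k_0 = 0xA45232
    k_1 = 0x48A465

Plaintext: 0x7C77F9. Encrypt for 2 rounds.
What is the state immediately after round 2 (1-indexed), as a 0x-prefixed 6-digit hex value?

0x549EB9

s_0 = plaintext = 0x7C77F9
s_1 = Round(s_0, k_0) = 0xDF233A
s_2 = Round(s_1, k_1) = 0x549EB9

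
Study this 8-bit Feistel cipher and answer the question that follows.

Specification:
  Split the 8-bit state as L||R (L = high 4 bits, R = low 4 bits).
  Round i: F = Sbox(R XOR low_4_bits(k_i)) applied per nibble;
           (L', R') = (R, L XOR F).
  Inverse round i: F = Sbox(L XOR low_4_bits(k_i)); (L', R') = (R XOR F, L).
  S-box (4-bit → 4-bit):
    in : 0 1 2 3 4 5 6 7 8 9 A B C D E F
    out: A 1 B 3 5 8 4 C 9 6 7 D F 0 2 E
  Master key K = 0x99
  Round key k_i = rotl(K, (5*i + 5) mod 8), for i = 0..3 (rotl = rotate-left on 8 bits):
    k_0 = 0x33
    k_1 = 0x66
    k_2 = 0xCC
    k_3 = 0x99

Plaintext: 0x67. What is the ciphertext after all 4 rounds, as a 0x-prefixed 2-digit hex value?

s_0 = plaintext = 0x67
s_1 = Round(s_0, k_0) = 0x73
s_2 = Round(s_1, k_1) = 0x3F
s_3 = Round(s_2, k_2) = 0xF0
s_4 = Round(s_3, k_3) = 0x09

0x09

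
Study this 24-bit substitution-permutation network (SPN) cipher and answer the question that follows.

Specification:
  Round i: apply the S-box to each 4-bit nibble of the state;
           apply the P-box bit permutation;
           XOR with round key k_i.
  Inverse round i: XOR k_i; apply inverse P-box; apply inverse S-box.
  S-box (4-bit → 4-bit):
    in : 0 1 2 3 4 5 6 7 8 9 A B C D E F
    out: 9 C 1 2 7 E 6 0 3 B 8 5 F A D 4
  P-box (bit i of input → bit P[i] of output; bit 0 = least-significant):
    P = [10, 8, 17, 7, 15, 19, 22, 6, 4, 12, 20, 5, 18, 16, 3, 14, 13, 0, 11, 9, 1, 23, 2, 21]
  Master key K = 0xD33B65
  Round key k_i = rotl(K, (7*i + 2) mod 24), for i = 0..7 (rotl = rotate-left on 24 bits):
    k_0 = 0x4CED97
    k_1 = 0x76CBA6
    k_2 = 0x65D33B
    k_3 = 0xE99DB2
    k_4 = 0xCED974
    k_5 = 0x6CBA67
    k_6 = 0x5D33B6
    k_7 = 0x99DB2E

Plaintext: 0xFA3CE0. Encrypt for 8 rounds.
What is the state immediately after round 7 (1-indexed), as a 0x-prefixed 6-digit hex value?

s_0 = plaintext = 0xFA3CE0
s_1 = Round(s_0, k_0) = 0x1D7B63
s_2 = Round(s_1, k_1) = 0x0EC8B3
s_3 = Round(s_2, k_2) = 0x002821
s_4 = Round(s_3, k_3) = 0xCF2F20
s_5 = Round(s_4, k_4) = 0x7A55F2
s_6 = Round(s_5, k_5) = 0x3DEC4F
s_7 = Round(s_6, k_6) = 0x83E18F
s_8 = Round(s_7, k_7) = 0x071B05

0x83E18F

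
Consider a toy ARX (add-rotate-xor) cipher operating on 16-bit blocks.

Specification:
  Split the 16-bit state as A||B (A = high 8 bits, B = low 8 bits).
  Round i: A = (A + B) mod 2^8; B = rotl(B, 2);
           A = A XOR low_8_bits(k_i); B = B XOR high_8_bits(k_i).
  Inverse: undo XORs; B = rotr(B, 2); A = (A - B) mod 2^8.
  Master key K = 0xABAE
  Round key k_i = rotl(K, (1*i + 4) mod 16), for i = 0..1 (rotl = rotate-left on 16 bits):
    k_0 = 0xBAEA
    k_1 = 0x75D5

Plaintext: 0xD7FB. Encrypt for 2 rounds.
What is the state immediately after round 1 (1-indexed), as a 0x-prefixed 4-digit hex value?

s_0 = plaintext = 0xD7FB
s_1 = Round(s_0, k_0) = 0x3855
s_2 = Round(s_1, k_1) = 0x5820

0x3855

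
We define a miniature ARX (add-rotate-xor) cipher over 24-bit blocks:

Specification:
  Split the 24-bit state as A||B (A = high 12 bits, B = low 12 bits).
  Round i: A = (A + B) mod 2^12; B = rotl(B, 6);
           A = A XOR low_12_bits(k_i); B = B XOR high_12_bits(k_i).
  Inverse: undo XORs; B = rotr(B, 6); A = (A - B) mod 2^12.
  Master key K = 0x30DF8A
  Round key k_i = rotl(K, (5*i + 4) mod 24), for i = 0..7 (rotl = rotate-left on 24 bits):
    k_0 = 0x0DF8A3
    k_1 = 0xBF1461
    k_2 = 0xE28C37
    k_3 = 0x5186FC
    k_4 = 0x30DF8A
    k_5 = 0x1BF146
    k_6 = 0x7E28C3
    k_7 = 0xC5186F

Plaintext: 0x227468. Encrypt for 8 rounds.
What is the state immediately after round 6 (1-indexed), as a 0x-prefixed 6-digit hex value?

0xF0D589

s_0 = plaintext = 0x227468
s_1 = Round(s_0, k_0) = 0xE2CACE
s_2 = Round(s_1, k_1) = 0xC9B85A
s_3 = Round(s_2, k_2) = 0x8C2889
s_4 = Round(s_3, k_3) = 0x7B777A
s_5 = Round(s_4, k_4) = 0x0BBD90
s_6 = Round(s_5, k_5) = 0xF0D589
s_7 = Round(s_6, k_6) = 0xC555B4
s_8 = Round(s_7, k_7) = 0xA66147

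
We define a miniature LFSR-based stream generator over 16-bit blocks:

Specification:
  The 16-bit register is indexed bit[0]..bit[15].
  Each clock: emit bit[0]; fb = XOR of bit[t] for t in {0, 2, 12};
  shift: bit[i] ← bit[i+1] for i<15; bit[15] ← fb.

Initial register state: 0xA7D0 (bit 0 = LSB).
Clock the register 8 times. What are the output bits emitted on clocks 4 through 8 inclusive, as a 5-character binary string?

01011

reg_0 = 0xA7D0
clock 1: out=0, reg = 0x53E8
clock 2: out=0, reg = 0xA9F4
clock 3: out=0, reg = 0xD4FA
clock 4: out=0, reg = 0xEA7D
clock 5: out=1, reg = 0x753E
clock 6: out=0, reg = 0x3A9F
clock 7: out=1, reg = 0x9D4F
clock 8: out=1, reg = 0xCEA7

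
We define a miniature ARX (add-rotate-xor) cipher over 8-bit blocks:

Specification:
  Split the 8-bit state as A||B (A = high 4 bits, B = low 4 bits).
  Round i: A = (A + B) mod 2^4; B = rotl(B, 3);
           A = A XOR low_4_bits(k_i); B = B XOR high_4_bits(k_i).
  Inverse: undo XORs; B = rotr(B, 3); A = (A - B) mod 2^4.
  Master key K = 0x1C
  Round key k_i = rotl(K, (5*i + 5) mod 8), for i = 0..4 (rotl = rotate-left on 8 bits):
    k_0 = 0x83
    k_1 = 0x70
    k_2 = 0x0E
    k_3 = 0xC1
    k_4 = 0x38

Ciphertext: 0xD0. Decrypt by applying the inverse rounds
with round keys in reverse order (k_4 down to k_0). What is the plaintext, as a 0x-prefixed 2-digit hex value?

s_0 = ciphertext = 0xD0
s_1 = InvRound(s_0, k_4) = 0xF6
s_2 = InvRound(s_1, k_3) = 0x95
s_3 = InvRound(s_2, k_2) = 0xDA
s_4 = InvRound(s_3, k_1) = 0x2B
s_5 = InvRound(s_4, k_0) = 0xB6

0xB6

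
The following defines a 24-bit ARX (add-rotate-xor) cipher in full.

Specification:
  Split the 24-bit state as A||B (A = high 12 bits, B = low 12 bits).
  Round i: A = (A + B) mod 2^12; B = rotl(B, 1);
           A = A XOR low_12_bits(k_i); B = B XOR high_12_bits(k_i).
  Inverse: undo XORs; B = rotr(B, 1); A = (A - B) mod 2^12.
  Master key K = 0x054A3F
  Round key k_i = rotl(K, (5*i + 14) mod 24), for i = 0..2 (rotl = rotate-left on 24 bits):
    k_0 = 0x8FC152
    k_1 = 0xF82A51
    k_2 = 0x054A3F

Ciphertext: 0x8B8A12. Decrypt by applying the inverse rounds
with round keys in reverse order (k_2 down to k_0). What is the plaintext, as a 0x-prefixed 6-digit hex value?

s_0 = ciphertext = 0x8B8A12
s_1 = InvRound(s_0, k_2) = 0xD64523
s_2 = InvRound(s_1, k_1) = 0x9E5D50
s_3 = InvRound(s_2, k_0) = 0x5E12D6

0x5E12D6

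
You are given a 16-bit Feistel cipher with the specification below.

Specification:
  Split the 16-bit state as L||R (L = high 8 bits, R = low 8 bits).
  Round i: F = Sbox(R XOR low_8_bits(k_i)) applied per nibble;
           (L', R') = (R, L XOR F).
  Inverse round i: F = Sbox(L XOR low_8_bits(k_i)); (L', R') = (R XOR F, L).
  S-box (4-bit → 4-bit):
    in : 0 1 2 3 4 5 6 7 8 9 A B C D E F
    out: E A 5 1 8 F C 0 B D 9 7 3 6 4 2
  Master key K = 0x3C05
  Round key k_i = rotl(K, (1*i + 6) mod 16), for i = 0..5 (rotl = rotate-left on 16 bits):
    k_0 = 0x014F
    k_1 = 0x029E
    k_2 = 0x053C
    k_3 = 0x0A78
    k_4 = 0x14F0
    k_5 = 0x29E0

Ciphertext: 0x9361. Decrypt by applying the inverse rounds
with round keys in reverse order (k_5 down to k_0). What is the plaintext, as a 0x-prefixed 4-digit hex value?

s_0 = ciphertext = 0x9361
s_1 = InvRound(s_0, k_5) = 0x6093
s_2 = InvRound(s_1, k_4) = 0x4D60
s_3 = InvRound(s_2, k_3) = 0x7F4D
s_4 = InvRound(s_3, k_2) = 0xCC7F
s_5 = InvRound(s_4, k_1) = 0x8ACC
s_6 = InvRound(s_5, k_0) = 0xF38A

0xF38A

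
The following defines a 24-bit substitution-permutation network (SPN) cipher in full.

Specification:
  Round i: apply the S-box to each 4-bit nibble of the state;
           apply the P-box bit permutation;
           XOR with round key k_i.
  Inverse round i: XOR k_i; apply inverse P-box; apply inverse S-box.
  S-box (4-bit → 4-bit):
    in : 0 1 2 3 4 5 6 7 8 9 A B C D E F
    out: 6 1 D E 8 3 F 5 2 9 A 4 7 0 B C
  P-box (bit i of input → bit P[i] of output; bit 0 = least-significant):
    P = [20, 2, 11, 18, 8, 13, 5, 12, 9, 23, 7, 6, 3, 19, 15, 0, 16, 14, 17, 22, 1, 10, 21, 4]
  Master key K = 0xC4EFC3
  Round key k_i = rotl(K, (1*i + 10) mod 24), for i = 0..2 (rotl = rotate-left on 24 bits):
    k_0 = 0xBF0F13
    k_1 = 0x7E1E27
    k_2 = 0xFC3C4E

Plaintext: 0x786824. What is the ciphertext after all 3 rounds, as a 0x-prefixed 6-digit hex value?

0x47EEC7

s_0 = plaintext = 0x786824
s_1 = Round(s_0, k_0) = 0x13DE38
s_2 = Round(s_1, k_1) = 0xBC6C41
s_3 = Round(s_2, k_2) = 0x47EEC7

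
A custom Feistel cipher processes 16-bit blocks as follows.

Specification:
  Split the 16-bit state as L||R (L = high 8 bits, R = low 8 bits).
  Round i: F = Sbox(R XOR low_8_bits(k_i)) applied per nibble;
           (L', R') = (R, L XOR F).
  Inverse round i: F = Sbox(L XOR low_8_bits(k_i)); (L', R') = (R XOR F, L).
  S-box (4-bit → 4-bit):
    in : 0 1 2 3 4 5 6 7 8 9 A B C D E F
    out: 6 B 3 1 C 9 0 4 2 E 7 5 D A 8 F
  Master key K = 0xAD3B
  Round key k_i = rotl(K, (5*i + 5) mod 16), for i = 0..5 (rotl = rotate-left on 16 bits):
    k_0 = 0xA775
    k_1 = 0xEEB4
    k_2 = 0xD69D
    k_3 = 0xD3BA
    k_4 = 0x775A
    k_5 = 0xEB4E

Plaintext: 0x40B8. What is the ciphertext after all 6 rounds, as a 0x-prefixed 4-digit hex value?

0x3A2B

s_0 = plaintext = 0x40B8
s_1 = Round(s_0, k_0) = 0xB89A
s_2 = Round(s_1, k_1) = 0x9A80
s_3 = Round(s_2, k_2) = 0x8020
s_4 = Round(s_3, k_3) = 0x2067
s_5 = Round(s_4, k_4) = 0x673A
s_6 = Round(s_5, k_5) = 0x3A2B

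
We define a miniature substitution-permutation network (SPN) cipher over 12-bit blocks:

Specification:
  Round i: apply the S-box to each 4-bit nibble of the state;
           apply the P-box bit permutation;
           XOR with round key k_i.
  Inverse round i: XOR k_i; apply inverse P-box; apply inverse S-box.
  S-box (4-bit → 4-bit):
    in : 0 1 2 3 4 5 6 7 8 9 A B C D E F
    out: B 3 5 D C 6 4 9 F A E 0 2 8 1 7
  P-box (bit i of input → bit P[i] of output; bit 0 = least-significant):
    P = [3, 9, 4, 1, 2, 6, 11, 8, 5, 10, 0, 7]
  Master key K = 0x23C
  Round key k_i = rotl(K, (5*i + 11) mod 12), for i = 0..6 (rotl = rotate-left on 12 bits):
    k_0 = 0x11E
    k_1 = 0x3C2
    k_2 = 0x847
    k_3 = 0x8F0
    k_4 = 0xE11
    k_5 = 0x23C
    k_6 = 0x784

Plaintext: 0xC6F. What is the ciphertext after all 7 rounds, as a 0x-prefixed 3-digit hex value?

s_0 = plaintext = 0xC6F
s_1 = Round(s_0, k_0) = 0xF06
s_2 = Round(s_1, k_1) = 0x6B7
s_3 = Round(s_2, k_2) = 0x84C
s_4 = Round(s_3, k_3) = 0x751
s_5 = Round(s_4, k_4) = 0x4F9
s_6 = Round(s_5, k_5) = 0x8FB
s_7 = Round(s_6, k_6) = 0xB61

0xB61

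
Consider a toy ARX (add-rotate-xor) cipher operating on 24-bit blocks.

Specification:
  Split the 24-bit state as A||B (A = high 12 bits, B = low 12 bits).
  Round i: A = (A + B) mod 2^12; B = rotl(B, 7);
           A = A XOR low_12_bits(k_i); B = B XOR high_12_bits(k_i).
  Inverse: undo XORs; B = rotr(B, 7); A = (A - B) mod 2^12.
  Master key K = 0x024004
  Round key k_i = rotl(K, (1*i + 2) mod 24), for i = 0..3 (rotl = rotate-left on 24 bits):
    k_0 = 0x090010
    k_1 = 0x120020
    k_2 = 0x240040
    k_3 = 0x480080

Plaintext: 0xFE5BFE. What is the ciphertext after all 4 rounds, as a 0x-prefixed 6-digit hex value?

s_0 = plaintext = 0xFE5BFE
s_1 = Round(s_0, k_0) = 0xBF3FCF
s_2 = Round(s_1, k_1) = 0xBE26DE
s_3 = Round(s_2, k_2) = 0x280D76
s_4 = Round(s_3, k_3) = 0xF76FEB

0xF76FEB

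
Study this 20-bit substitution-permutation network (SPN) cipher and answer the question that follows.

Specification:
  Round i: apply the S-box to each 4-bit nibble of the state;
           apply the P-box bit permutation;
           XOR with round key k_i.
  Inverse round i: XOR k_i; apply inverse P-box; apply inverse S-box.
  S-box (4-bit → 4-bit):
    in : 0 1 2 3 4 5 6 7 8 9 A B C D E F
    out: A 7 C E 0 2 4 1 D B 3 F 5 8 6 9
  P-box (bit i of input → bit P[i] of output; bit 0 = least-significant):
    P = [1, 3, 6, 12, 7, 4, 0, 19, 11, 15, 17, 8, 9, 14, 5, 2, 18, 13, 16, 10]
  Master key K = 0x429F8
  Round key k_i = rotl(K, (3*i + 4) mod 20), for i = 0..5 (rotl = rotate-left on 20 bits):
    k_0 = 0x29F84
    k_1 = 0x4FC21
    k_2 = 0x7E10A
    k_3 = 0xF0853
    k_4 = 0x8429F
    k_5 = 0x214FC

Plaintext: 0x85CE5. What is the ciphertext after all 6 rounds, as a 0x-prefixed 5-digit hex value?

0x7FBB3

s_0 = plaintext = 0x85CE5
s_1 = Round(s_0, k_0) = 0x5D39D
s_2 = Round(s_1, k_1) = 0xE4DB5
s_3 = Round(s_2, k_2) = 0xEC093
s_4 = Round(s_3, k_3) = 0x6BBAB
s_5 = Round(s_4, k_4) = 0xB9961
s_6 = Round(s_5, k_5) = 0x7FBB3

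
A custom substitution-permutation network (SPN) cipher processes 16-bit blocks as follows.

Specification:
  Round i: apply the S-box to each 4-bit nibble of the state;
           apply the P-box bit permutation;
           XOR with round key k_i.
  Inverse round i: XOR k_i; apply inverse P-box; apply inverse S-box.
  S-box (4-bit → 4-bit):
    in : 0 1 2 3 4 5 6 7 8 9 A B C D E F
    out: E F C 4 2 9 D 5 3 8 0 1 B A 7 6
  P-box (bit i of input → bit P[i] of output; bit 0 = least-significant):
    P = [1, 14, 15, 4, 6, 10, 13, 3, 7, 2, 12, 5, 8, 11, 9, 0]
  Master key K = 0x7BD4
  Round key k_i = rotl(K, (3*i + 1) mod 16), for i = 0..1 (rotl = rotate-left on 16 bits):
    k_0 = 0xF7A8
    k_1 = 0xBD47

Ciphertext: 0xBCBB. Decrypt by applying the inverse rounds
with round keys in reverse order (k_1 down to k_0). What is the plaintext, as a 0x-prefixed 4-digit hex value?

s_0 = ciphertext = 0xBCBB
s_1 = InvRound(s_0, k_1) = 0xBC59
s_2 = InvRound(s_1, k_0) = 0x15BD

0x15BD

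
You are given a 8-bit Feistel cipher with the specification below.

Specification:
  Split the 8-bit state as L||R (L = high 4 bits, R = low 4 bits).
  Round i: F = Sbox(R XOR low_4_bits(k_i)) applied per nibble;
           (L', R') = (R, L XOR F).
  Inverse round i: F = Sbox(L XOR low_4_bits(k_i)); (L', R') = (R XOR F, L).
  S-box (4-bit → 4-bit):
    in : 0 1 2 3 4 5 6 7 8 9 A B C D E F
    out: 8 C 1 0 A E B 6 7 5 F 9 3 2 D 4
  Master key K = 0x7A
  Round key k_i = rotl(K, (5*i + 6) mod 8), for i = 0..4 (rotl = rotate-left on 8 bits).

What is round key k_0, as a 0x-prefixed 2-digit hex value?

0x9E

K = 0x7A
k_0 = rotl(K, (5*0+6) mod 8) = rotl(K, 6) = 0x9E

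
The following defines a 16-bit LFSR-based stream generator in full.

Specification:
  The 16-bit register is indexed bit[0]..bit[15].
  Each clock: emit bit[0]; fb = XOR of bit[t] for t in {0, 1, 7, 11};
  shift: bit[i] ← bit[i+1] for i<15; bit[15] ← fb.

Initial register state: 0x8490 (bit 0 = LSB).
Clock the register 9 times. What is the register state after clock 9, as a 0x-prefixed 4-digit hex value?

0xF0C2

reg_0 = 0x8490
clock 1: out=0, reg = 0xC248
clock 2: out=0, reg = 0x6124
clock 3: out=0, reg = 0x3092
clock 4: out=0, reg = 0x1849
clock 5: out=1, reg = 0x0C24
clock 6: out=0, reg = 0x8612
clock 7: out=0, reg = 0xC309
clock 8: out=1, reg = 0xE184
clock 9: out=0, reg = 0xF0C2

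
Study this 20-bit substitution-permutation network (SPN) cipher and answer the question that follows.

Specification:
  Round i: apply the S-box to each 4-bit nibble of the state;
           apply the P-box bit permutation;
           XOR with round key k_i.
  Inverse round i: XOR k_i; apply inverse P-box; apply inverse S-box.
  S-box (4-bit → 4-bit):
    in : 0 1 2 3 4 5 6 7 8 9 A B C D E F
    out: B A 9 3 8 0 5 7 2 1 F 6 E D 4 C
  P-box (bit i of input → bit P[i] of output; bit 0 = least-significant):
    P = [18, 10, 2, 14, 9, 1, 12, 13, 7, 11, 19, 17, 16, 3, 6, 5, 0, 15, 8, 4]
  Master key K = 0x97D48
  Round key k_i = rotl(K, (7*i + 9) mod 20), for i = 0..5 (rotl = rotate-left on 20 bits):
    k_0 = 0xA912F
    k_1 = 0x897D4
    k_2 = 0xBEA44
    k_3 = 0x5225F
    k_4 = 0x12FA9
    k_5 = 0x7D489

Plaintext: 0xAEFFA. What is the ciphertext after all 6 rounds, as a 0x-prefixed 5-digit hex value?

s_0 = plaintext = 0xAEFFA
s_1 = Round(s_0, k_0) = 0x4647A
s_2 = Round(s_1, k_1) = 0xFC182
s_3 = Round(s_2, k_2) = 0xDA33E
s_4 = Round(s_3, k_3) = 0x429A0
s_5 = Round(s_4, k_4) = 0x4591B
s_6 = Round(s_5, k_5) = 0x7F01F

0x7F01F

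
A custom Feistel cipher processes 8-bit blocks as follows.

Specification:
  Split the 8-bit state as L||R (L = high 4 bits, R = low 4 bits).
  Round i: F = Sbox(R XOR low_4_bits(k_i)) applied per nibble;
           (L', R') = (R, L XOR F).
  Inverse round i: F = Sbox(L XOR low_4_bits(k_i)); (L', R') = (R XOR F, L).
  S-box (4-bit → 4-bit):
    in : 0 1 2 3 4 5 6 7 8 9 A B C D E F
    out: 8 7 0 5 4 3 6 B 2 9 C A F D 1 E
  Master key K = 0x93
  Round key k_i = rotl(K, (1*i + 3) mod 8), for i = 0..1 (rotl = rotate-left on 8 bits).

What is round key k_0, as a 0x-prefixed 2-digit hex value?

K = 0x93
k_0 = rotl(K, (1*0+3) mod 8) = rotl(K, 3) = 0x9C

0x9C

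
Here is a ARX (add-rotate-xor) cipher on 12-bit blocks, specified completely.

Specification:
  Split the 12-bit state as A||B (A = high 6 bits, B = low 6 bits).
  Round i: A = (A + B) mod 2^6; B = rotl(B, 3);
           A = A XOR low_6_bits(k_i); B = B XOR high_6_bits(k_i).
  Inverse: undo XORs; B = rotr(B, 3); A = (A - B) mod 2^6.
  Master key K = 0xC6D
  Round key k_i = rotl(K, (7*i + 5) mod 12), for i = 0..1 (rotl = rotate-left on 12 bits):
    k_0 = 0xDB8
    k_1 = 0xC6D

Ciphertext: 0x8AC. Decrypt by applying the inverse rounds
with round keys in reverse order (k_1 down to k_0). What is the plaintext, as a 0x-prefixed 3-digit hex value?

s_0 = ciphertext = 0x8AC
s_1 = InvRound(s_0, k_1) = 0x92B
s_2 = InvRound(s_1, k_0) = 0xC6B

0xC6B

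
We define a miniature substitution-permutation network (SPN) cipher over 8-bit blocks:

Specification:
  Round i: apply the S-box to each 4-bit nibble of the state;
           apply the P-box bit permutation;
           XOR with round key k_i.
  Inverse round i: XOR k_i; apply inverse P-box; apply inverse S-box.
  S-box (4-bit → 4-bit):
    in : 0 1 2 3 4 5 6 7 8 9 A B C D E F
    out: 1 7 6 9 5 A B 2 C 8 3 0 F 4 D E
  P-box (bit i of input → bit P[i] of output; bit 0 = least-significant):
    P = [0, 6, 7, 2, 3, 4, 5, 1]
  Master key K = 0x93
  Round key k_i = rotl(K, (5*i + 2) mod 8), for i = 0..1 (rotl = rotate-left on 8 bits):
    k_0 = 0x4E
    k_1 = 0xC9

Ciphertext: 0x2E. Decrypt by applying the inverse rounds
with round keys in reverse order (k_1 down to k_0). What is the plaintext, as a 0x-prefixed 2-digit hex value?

0x92

s_0 = ciphertext = 0x2E
s_1 = InvRound(s_0, k_1) = 0x8C
s_2 = InvRound(s_1, k_0) = 0x92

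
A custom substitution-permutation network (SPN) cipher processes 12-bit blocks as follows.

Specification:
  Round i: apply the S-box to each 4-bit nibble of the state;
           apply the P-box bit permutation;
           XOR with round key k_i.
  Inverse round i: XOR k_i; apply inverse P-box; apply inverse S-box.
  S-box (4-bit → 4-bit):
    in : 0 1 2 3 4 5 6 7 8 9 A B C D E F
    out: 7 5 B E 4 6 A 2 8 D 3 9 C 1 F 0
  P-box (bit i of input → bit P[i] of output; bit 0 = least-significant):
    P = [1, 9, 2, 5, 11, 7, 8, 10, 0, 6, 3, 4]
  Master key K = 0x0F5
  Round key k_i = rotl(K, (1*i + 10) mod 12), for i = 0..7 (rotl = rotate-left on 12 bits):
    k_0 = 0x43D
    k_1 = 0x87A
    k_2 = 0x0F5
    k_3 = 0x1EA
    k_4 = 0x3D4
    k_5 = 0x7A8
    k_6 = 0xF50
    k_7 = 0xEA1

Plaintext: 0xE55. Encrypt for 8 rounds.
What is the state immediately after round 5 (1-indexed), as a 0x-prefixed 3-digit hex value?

0x3C8

s_0 = plaintext = 0xE55
s_1 = Round(s_0, k_0) = 0x7E0
s_2 = Round(s_1, k_1) = 0x7BC
s_3 = Round(s_2, k_2) = 0xC91
s_4 = Round(s_3, k_3) = 0xCF4
s_5 = Round(s_4, k_4) = 0x3C8
s_6 = Round(s_5, k_5) = 0x2D0
s_7 = Round(s_6, k_6) = 0x507
s_8 = Round(s_7, k_7) = 0x569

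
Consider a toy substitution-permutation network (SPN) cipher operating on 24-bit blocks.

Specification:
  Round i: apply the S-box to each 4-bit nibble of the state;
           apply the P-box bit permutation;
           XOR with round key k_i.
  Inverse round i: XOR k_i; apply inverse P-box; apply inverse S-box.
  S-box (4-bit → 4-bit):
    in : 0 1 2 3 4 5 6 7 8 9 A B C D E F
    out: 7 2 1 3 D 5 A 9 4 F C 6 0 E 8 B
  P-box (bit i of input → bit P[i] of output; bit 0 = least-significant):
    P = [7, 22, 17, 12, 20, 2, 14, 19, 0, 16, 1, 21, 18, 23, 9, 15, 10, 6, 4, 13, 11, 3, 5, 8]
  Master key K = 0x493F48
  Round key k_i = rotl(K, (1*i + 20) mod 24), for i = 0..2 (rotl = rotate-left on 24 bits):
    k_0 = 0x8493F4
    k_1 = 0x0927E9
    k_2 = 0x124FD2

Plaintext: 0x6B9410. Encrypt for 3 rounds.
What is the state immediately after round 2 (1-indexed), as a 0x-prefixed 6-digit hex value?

0xDA22E2

s_0 = plaintext = 0x6B9410
s_1 = Round(s_0, k_0) = 0x62102B
s_2 = Round(s_1, k_1) = 0xDA22E2
s_3 = Round(s_2, k_2) = 0x1E6E6B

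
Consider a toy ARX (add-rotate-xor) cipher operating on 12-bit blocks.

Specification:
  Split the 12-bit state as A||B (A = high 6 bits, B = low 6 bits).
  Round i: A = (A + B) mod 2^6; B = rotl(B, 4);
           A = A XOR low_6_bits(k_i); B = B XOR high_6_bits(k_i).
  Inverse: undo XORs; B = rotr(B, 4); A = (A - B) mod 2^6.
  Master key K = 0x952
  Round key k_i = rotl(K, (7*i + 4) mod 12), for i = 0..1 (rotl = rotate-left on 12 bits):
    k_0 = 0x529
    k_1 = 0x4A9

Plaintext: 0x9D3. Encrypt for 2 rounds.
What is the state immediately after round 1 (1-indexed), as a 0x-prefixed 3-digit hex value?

0x4E0

s_0 = plaintext = 0x9D3
s_1 = Round(s_0, k_0) = 0x4E0
s_2 = Round(s_1, k_1) = 0x69A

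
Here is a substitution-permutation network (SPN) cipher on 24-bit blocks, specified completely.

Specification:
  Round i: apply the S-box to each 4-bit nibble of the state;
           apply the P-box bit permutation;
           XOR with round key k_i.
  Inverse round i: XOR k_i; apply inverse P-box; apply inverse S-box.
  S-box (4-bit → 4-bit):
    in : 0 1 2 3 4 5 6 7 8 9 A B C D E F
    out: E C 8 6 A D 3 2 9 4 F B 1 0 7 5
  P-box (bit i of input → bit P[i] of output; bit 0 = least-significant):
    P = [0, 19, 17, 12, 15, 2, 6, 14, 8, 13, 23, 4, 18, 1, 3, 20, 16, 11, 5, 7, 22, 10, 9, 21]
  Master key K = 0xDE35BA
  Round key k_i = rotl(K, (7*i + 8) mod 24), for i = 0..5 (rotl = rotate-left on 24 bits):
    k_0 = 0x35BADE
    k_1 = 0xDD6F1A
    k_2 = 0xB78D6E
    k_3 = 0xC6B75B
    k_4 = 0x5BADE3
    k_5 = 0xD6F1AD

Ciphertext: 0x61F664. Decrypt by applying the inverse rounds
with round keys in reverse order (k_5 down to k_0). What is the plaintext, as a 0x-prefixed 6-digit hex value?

s_0 = ciphertext = 0x61F664
s_1 = InvRound(s_0, k_5) = 0x085F9F
s_2 = InvRound(s_1, k_4) = 0xFF14A1
s_3 = InvRound(s_2, k_3) = 0x150BF7
s_4 = InvRound(s_3, k_2) = 0x0291CF
s_5 = InvRound(s_4, k_1) = 0xEB80AA
s_6 = InvRound(s_5, k_0) = 0xF38030

0xF38030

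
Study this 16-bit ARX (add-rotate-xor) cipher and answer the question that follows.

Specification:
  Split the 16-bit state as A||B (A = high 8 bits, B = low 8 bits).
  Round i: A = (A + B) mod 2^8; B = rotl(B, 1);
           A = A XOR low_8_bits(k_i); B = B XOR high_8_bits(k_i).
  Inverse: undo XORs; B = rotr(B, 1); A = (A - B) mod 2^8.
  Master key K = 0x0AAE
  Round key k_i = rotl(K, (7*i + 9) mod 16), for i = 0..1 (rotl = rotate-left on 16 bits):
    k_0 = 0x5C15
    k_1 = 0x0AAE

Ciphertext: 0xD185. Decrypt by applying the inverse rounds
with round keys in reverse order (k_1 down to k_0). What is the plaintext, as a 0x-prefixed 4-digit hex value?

s_0 = ciphertext = 0xD185
s_1 = InvRound(s_0, k_1) = 0xB8C7
s_2 = InvRound(s_1, k_0) = 0xE0CD

0xE0CD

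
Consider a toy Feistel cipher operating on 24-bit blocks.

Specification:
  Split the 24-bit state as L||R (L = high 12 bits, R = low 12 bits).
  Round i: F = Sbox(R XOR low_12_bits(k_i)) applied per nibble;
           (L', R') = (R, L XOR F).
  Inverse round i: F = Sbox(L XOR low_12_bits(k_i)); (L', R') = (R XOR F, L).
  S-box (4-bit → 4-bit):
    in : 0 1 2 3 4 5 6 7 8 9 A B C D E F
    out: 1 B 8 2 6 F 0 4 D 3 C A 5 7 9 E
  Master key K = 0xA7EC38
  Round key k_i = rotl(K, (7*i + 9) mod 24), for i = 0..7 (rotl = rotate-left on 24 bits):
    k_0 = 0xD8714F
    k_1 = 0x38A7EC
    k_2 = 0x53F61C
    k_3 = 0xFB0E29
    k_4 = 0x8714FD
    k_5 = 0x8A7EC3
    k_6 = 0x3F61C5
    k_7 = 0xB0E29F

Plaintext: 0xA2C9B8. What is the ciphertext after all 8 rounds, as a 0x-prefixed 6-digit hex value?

s_0 = plaintext = 0xA2C9B8
s_1 = Round(s_0, k_0) = 0x9B87C8
s_2 = Round(s_1, k_1) = 0x7C883E
s_3 = Round(s_2, k_2) = 0x83EE40
s_4 = Round(s_3, k_3) = 0xE4093D
s_5 = Round(s_4, k_4) = 0x93D911
s_6 = Round(s_5, k_5) = 0x911D45
s_7 = Round(s_6, k_6) = 0xD45CC0
s_8 = Round(s_7, k_7) = 0xCC04BB

0xCC04BB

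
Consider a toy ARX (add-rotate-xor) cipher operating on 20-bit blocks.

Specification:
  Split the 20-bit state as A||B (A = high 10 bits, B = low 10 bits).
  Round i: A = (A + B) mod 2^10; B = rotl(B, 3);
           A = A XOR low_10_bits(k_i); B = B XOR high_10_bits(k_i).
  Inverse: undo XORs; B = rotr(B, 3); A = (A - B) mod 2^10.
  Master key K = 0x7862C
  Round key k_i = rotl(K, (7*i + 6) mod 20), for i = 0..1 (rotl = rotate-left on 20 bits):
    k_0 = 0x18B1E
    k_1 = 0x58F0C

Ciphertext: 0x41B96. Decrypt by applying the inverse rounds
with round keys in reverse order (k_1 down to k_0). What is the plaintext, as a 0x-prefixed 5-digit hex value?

s_0 = ciphertext = 0x41B96
s_1 = InvRound(s_0, k_1) = 0xCB2DE
s_2 = InvRound(s_1, k_0) = 0x76E57

0x76E57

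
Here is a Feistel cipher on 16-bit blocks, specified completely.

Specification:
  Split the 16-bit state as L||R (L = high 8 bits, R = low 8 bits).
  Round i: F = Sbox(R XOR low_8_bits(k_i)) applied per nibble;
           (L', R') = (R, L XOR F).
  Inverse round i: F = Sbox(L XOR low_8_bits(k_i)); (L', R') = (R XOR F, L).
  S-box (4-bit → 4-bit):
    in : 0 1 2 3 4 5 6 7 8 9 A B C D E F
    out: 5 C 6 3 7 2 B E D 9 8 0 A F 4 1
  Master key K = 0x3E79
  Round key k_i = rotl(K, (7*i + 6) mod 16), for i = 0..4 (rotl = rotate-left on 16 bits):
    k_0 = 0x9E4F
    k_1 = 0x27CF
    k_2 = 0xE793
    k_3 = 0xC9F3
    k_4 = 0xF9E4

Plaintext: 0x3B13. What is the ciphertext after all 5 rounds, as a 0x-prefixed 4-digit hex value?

s_0 = plaintext = 0x3B13
s_1 = Round(s_0, k_0) = 0x1311
s_2 = Round(s_1, k_1) = 0x11E7
s_3 = Round(s_2, k_2) = 0xE7F6
s_4 = Round(s_3, k_3) = 0xF6B5
s_5 = Round(s_4, k_4) = 0xB5DA

0xB5DA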